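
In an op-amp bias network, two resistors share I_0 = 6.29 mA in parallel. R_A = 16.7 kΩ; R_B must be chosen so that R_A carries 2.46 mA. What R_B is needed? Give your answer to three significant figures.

The fraction through R_A equals R_B/(R_A+R_B).
2.46/6.29 = R_B/(R_A + R_B) → R_B = R_A · (0.3911)/(1 − 0.3911) = 16.7 × 0.6423 = 10.73 kΩ.

R_B ≈ 10.7 kΩ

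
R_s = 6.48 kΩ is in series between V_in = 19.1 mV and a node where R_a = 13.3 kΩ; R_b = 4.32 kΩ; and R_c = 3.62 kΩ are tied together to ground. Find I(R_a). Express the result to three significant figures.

I ≈ 0.301 µA

Equivalent of the parallel group: R_p = 1.716 kΩ.
V_A by voltage divider: V_A = 19.1 × 1.716/(6.48 + 1.716) = 3.998 mV.
I(R_a) = V_A / R_a = 3.998/13.3 = 0.3006 µA.
(Equivalently: I_total = 2.331 µA, then current-divider fraction G_k/ΣG = 0.1290.)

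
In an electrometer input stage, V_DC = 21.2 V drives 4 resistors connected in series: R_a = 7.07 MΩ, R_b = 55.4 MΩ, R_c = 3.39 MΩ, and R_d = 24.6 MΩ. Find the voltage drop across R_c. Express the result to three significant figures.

ΣR = 7.07 + 55.4 + 3.39 + 24.6 = 90.46 MΩ.
Voltage divider: V = V_DC · (3.390 / 90.46) = 21.2 × 0.03748 = 0.7945 V.

V ≈ 0.794 V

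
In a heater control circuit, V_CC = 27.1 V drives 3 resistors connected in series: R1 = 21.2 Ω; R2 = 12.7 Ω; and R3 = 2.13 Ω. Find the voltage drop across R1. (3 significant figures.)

V ≈ 15.9 V

ΣR = 21.2 + 12.7 + 2.13 = 36.03 Ω.
V = V_CC · R/ΣR = 27.1 × 0.5884 = 15.95 V.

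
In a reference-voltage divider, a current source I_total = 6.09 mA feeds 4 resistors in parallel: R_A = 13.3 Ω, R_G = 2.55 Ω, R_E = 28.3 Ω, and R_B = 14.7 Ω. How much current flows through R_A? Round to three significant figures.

ΣG = 1/13.3 + 1/2.55 + 1/28.3 + 1/14.7 = 0.5707.
R_A takes the fraction G_k/ΣG = 0.07519/0.5707 = 0.1317, so I = 6.09 × 0.1317 = 0.8023 mA.

I ≈ 0.802 mA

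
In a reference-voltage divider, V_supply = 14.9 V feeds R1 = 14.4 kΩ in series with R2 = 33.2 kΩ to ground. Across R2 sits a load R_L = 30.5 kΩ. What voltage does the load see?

R2 ‖ R_L = (33.2 × 30.5)/(33.2 + 30.5) = 15.90 kΩ.
Now apply the divider: V_out = 14.9 × 0.5247 = 7.818 V.
(Unloaded it would be 10.4 V; the load pulls it down.)

V_out ≈ 7.82 V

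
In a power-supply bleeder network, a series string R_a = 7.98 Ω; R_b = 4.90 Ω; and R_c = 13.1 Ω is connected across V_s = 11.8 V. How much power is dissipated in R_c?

P ≈ 2.70 W

The common current is I = 11.8/25.98 = 0.4542 A.
P = I²R = 0.2063 × 13.1 = 2.702 W.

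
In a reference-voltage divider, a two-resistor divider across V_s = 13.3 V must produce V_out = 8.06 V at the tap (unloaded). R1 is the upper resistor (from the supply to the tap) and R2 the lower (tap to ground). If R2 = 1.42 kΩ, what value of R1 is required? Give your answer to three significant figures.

The divider ratio is R2/(R1+R2) = 8.06/13.3 = 0.6060.
R1 = R2·(1/k − 1) = 1.42 × 0.6501 = 0.9232 kΩ.

R1 ≈ 0.923 kΩ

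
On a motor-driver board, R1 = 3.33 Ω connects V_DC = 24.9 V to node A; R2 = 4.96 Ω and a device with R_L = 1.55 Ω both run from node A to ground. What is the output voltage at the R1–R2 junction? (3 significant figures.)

V_out ≈ 6.52 V

R2 ‖ R_L = (4.96 × 1.55)/(4.96 + 1.55) = 1.181 Ω.
Voltage divider with the loaded lower leg: V_out = 24.9 × 1.181/(3.33 + 1.181) = 24.9 × 0.2618 = 6.519 V.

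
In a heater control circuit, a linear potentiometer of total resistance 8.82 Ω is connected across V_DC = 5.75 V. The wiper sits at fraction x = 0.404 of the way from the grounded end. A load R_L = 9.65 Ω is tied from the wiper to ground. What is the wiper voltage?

V_out ≈ 1.90 V

Lower segment x·R_p = 3.563 Ω; upper segment (1−x)·R_p = 5.257 Ω.
Lower segment in parallel with the load: 3.563 ‖ 9.65 = 2.602 Ω.
Then V_out = V_DC · 2.602/(5.257 + 2.602) = 1.904 V.
(Unloaded: V_out = x·V_DC = 2.32 V.)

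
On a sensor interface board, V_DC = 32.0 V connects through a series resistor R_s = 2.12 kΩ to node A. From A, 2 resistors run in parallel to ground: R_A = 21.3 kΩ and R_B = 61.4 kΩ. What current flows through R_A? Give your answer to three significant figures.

I ≈ 1.32 mA

Parallel bank: R_p = 1/(1/21.3 + 1/61.4) = 15.81 kΩ.
V_A by voltage divider: V_A = 32.0 × 15.81/(2.12 + 15.81) = 28.22 V.
Branch current I = V_A/R_A = 28.22/21.3 = 1.325 mA.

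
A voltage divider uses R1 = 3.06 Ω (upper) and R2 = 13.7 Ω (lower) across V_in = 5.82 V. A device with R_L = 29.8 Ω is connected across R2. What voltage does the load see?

R2 ‖ R_L = (13.7 × 29.8)/(13.7 + 29.8) = 9.385 Ω.
Voltage divider with the loaded lower leg: V_out = 5.82 × 9.385/(3.06 + 9.385) = 5.82 × 0.7541 = 4.389 V.

V_out ≈ 4.39 V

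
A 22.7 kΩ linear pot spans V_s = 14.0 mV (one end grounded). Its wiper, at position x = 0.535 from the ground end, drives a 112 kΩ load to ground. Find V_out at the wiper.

Lower segment x·R_p = 12.14 kΩ; upper segment (1−x)·R_p = 10.56 kΩ.
(x·R_p) ‖ R_L = 10.96 kΩ.
Then V_out = V_s · 10.96/(10.56 + 10.96) = 7.130 mV.

V_out ≈ 7.13 mV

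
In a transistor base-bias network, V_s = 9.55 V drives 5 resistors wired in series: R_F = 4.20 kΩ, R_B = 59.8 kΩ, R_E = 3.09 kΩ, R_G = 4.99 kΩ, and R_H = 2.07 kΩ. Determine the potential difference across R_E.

Total series resistance ΣR = 4.20 + 59.8 + 3.09 + 4.99 + 2.07 = 74.15 kΩ.
Voltage divider: V = V_s · (3.090 / 74.15) = 9.55 × 0.04167 = 0.3980 V.

V ≈ 0.398 V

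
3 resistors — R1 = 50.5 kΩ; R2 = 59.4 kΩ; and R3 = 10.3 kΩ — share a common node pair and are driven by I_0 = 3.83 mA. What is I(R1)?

Total conductance ΣG = 1/50.5 + 1/59.4 + 1/10.3 = 0.1337 (units of 1/kΩ).
Current divider: I(R1) = I_0 · G_k/ΣG = 3.83 × (0.01980/0.1337) = 3.83 × 0.1481 = 0.5671 mA.

I ≈ 0.567 mA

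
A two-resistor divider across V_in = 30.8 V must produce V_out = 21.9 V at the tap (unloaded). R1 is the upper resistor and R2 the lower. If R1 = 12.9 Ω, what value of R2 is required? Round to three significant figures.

V_out/V_in = R2/(R1+R2) = 0.7110.
R2 = R1 · 0.7110/(1 − 0.7110) = 31.74 Ω.

R2 ≈ 31.7 Ω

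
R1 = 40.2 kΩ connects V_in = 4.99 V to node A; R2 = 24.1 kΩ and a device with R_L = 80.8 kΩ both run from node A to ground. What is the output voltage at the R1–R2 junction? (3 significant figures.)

V_out ≈ 1.58 V

First combine the lower leg with the load: R2 ‖ R_L = 18.56 kΩ.
Now apply the divider: V_out = 4.99 × 0.3159 = 1.576 V.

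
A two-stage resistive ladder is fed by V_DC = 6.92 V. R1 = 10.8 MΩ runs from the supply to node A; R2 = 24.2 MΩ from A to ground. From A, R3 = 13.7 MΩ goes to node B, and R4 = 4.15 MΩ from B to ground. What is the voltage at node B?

The second stage (R3 + R4 = 17.85 MΩ) loads node A in parallel with R2.
Effective lower resistance at A: R2 ‖ 17.85 = 10.27 MΩ.
First divider: V_A = V_DC · 10.27/(10.8 + 10.27) = 3.373 V.
V_B = V_A × 0.2325 = 0.7843 V.

V_B ≈ 0.784 V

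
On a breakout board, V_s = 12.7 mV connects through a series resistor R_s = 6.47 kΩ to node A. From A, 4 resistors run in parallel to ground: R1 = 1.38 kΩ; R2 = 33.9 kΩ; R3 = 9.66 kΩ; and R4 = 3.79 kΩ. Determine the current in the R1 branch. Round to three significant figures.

Combine the parallel branches: R_p = (1/1.38 + 1/33.9 + 1/9.66 + 1/3.79)⁻¹ = 0.8917 kΩ.
Node voltage V_A = V_s · R_p/(R_s + R_p) = 12.7 × 0.1211 = 1.538 mV.
I(R1) = V_A / R1 = 1.538/1.38 = 1.115 µA.
(Check via current divider: I_total = 1.725 µA; share G_k/ΣG = 0.6461 → same result.)

I ≈ 1.11 µA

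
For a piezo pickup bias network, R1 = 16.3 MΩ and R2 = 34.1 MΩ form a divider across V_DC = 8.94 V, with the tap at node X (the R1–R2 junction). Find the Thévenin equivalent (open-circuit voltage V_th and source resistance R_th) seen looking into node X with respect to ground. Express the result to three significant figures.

With X open, the divider is unloaded: V_th = 8.94 × 34.1/50.40 = 6.049 V.
With V_DC suppressed (replaced by a short), R_th = R1 ‖ R2 = (16.30 × 34.1)/(16.30 + 34.1) = 11.03 MΩ.

V_th ≈ 6.05 V, R_th ≈ 11.0 MΩ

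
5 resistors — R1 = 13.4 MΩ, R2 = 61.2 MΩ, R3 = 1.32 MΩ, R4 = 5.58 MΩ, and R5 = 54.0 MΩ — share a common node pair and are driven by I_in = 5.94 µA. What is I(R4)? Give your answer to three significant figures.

Conductances: ΣG = 1/13.4 + 1/61.2 + 1/1.32 + 1/5.58 + 1/54.0 = 1.046 (1/MΩ).
Current divider: I(R4) = I_in · G_k/ΣG = 5.94 × (0.1792/1.046) = 5.94 × 0.1713 = 1.017 µA.

I ≈ 1.02 µA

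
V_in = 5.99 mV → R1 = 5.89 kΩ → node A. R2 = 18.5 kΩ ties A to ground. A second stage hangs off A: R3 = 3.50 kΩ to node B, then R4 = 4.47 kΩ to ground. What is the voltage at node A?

Node A sees R2 in parallel with the series input of stage 2, R3 + R4 = 7.970 kΩ.
R2 ‖ (R3+R4) = 5.570 kΩ.
So V_A = 5.99 × 0.4861 = 2.911 mV.

V_A ≈ 2.91 mV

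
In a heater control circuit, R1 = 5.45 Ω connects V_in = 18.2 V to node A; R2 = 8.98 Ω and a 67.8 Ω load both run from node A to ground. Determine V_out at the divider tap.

V_out ≈ 10.8 V

R2 ‖ R_L = (8.98 × 67.8)/(8.98 + 67.8) = 7.930 Ω.
Voltage divider with the loaded lower leg: V_out = 18.2 × 7.930/(5.45 + 7.930) = 18.2 × 0.5927 = 10.79 V.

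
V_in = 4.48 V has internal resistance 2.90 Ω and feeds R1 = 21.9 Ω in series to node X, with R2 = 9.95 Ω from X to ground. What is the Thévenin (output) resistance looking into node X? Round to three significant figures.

R_th ≈ 7.10 Ω

R1' = 2.90 + 21.9 = 24.80 Ω (source resistance + R1).
Looking into X with the source shorted: R_th = R1'·R2/(R1'+R2) = 24.80 × 9.95/34.75 = 7.101 Ω.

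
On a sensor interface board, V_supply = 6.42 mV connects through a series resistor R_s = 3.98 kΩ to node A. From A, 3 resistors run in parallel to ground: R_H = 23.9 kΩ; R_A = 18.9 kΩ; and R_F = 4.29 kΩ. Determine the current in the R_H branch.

Parallel bank: R_p = 1/(1/23.9 + 1/18.9 + 1/4.29) = 3.050 kΩ.
Node voltage V_A = V_supply · R_p/(R_s + R_p) = 6.42 × 0.4339 = 2.785 mV.
Branch current I = V_A/R_H = 2.785/23.9 = 0.1165 µA.

I ≈ 0.117 µA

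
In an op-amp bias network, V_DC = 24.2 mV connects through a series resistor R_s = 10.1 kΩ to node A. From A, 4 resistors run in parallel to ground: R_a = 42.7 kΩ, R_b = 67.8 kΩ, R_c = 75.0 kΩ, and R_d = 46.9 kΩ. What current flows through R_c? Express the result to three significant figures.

I ≈ 0.186 µA

Equivalent of the parallel group: R_p = 13.73 kΩ.
Node voltage V_A = V_DC · R_p/(R_s + R_p) = 24.2 × 0.5762 = 13.94 mV.
Branch current I = V_A/R_c = 13.94/75.0 = 0.1859 µA.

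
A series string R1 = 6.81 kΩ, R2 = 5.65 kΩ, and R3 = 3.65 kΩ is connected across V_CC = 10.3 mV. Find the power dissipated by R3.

P ≈ 1.49 nW

Series current I = V_CC/ΣR = 10.3/16.11 = 0.6394 µA.
P(R3) = I²·R3 = (0.6394)² × 3.65 = 1.492 nW.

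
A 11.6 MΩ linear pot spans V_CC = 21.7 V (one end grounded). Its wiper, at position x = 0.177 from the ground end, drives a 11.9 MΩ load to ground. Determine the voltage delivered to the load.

V_out ≈ 3.36 V

The pot divides into 9.547 MΩ above the wiper and 2.053 MΩ below.
(x·R_p) ‖ R_L = 1.751 MΩ.
V_out = 21.7 × 1.751/(9.547 + 1.751) = 3.363 V.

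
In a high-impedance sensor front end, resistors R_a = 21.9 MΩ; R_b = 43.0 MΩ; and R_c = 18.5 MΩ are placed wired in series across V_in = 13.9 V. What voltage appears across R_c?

ΣR = 21.9 + 43.0 + 18.5 = 83.40 MΩ.
V = V_in · R/ΣR = 13.9 × 0.2218 = 3.083 V.

V ≈ 3.08 V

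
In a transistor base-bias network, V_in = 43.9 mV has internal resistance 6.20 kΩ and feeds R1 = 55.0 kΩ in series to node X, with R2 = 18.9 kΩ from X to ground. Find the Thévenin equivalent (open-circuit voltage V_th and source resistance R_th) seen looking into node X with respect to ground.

R1' = 6.20 + 55.0 = 61.20 kΩ (source resistance + R1).
V_th is the unloaded tap voltage: V_in · R2/(R1'+R2) = 43.9 × 0.2360 = 10.36 mV.
Looking into X with the source shorted: R_th = R1'·R2/(R1'+R2) = 61.20 × 18.9/80.10 = 14.44 kΩ.

V_th ≈ 10.4 mV, R_th ≈ 14.4 kΩ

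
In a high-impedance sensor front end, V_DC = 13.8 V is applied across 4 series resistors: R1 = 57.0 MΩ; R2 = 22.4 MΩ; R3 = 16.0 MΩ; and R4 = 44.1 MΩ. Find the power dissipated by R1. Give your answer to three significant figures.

P ≈ 0.558 µW

ΣR = 139.5 MΩ → I = 13.8/139.5 = 0.09892 µA.
V(R1) = I·R = 5.639 V; P = V·I = 5.639 × 0.09892 = 0.5578 µW.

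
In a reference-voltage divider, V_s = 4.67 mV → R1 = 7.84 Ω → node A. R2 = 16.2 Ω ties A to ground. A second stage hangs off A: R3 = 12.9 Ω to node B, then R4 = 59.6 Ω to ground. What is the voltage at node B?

V_B ≈ 2.41 mV

Node A sees R2 in parallel with the series input of stage 2, R3 + R4 = 72.50 Ω.
Effective lower resistance at A: R2 ‖ 72.50 = 13.24 Ω.
V_A = 4.67 × 13.24/(7.84 + 13.24) = 2.933 mV.
V_B = V_A × 0.8221 = 2.411 mV.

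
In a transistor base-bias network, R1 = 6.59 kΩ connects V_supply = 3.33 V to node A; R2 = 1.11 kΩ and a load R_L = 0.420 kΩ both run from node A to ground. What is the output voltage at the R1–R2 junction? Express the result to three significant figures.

V_out ≈ 0.147 V

The load sits in parallel with R2, giving an effective lower resistance R2' = R2·R_L/(R2+R_L) = 0.3047 kΩ.
Then V_out = V_supply · R2'/(R1 + R2') = 3.33 × 0.3047/6.895 = 0.1472 V.
(Unloaded it would be 0.480 V; the load pulls it down.)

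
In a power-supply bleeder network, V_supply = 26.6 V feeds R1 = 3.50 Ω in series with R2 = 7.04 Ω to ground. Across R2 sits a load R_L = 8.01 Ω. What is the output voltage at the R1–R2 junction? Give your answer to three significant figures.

V_out ≈ 13.8 V

First combine the lower leg with the load: R2 ‖ R_L = 3.747 Ω.
Voltage divider with the loaded lower leg: V_out = 26.6 × 3.747/(3.50 + 3.747) = 26.6 × 0.5170 = 13.75 V.
(Unloaded it would be 17.8 V; the load pulls it down.)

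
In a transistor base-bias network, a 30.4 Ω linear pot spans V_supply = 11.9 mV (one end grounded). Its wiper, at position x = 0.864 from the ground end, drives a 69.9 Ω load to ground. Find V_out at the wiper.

V_out ≈ 9.78 mV

The pot divides into 4.134 Ω above the wiper and 26.27 Ω below.
(x·R_p) ‖ R_L = 19.09 Ω.
V_out = 11.9 × 19.09/(4.134 + 19.09) = 9.782 mV.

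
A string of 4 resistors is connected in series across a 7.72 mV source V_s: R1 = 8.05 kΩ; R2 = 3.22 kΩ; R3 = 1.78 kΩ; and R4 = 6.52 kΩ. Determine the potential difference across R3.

V ≈ 0.702 mV

ΣR = 8.05 + 3.22 + 1.78 + 6.52 = 19.57 kΩ.
V = V_s · R/ΣR = 7.72 × 0.09096 = 0.7022 mV.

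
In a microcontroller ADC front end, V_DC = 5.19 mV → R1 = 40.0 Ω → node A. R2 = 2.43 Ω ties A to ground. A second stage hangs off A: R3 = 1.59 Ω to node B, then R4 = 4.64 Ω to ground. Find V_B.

V_B ≈ 0.162 mV

Looking into the second stage from A: R3 + R4 = 6.230 Ω appears in parallel with R2.
Effective lower resistance at A: R2 ‖ 6.230 = 1.748 Ω.
First divider: V_A = V_DC · 1.748/(40.0 + 1.748) = 0.2173 mV.
Then the unloaded second divider: V_B = V_A × R4/(R3+R4) = 0.2173 × 0.7448 = 0.1619 mV.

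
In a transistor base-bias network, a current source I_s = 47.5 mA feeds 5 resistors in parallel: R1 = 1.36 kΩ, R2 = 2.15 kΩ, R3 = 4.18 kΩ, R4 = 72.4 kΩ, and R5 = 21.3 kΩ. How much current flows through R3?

I ≈ 7.57 mA

Total conductance ΣG = 1/1.36 + 1/2.15 + 1/4.18 + 1/72.4 + 1/21.3 = 1.500 (units of 1/kΩ).
Current divider: I(R3) = I_s · G_k/ΣG = 47.5 × (0.2392/1.500) = 47.5 × 0.1594 = 7.574 mA.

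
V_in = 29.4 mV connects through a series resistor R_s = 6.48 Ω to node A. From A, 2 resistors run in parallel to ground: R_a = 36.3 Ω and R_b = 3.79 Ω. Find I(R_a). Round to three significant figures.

Combine the parallel branches: R_p = (1/36.3 + 1/3.79)⁻¹ = 3.432 Ω.
V_A by voltage divider: V_A = 29.4 × 3.432/(6.48 + 3.432) = 10.18 mV.
Branch current I = V_A/R_a = 10.18/36.3 = 0.2804 mA.

I ≈ 0.280 mA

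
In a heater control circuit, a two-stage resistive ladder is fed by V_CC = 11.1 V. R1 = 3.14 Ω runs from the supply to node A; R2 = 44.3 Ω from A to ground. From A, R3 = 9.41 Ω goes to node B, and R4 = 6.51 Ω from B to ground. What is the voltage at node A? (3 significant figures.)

Node A sees R2 in parallel with the series input of stage 2, R3 + R4 = 15.92 Ω.
R2 ‖ (R3+R4) = 11.71 Ω.
V_A = 11.1 × 11.71/(3.14 + 11.71) = 8.753 V.

V_A ≈ 8.75 V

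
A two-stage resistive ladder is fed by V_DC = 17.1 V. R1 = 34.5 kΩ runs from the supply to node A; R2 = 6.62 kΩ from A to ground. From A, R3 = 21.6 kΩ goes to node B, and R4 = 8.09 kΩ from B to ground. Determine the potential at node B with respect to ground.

The second stage (R3 + R4 = 29.69 kΩ) loads node A in parallel with R2.
R2 ‖ (R3+R4) = 5.413 kΩ.
First divider: V_A = V_DC · 5.413/(34.5 + 5.413) = 2.319 V.
Then the unloaded second divider: V_B = V_A × R4/(R3+R4) = 2.319 × 0.2725 = 0.6319 V.

V_B ≈ 0.632 V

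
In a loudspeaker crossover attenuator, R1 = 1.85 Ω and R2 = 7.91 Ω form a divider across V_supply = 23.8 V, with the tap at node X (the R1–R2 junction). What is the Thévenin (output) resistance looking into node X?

R_th ≈ 1.50 Ω

Looking into X with the source shorted: R_th = R1·R2/(R1+R2) = 1.850 × 7.91/9.760 = 1.499 Ω.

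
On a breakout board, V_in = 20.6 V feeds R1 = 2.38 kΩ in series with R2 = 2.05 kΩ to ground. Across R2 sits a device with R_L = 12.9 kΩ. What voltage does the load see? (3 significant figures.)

V_out ≈ 8.78 V

The load sits in parallel with R2, giving an effective lower resistance R2' = R2·R_L/(R2+R_L) = 1.769 kΩ.
Voltage divider with the loaded lower leg: V_out = 20.6 × 1.769/(2.38 + 1.769) = 20.6 × 0.4264 = 8.783 V.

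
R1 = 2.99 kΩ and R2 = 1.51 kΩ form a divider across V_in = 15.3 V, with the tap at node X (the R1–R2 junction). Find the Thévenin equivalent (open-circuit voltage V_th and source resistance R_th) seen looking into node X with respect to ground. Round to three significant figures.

V_th ≈ 5.13 V, R_th ≈ 1.00 kΩ

With X open, the divider is unloaded: V_th = 15.3 × 1.51/4.500 = 5.134 V.
Zeroing V_in shorts the top of R1 to ground, so R_th = R1 ‖ R2 = 1.003 kΩ.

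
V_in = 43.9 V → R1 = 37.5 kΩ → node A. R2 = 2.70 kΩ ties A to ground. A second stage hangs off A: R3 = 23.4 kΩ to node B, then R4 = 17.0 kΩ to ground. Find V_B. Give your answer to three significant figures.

V_B ≈ 1.17 V

The second stage (R3 + R4 = 40.40 kΩ) loads node A in parallel with R2.
R2 ‖ (R3+R4) = 2.531 kΩ.
V_A = 43.9 × 2.531/(37.5 + 2.531) = 2.775 V.
Then the unloaded second divider: V_B = V_A × R4/(R3+R4) = 2.775 × 0.4208 = 1.168 V.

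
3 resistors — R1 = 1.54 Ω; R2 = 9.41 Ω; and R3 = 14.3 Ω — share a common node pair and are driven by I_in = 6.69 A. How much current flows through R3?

I ≈ 0.567 A

Conductances: ΣG = 1/1.54 + 1/9.41 + 1/14.3 = 0.8256 (1/Ω).
By the current-divider rule, I = I_in · G_k/ΣG = 6.69 × 0.08471 = 0.5667 A.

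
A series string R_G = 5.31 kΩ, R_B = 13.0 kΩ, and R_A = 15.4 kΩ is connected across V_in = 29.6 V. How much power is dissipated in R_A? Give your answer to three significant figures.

P ≈ 11.9 mW

Series current I = V_in/ΣR = 29.6/33.71 = 0.8781 mA.
P = I²R = 0.7710 × 15.4 = 11.87 mW.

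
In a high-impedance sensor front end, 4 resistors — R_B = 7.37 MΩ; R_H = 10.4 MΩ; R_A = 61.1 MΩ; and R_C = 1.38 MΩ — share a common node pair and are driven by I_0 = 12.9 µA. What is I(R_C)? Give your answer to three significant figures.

Total conductance ΣG = 1/7.37 + 1/10.4 + 1/61.1 + 1/1.38 = 0.9728 (units of 1/MΩ).
By the current-divider rule, I = I_0 · G_k/ΣG = 12.9 × 0.7449 = 9.609 µA.

I ≈ 9.61 µA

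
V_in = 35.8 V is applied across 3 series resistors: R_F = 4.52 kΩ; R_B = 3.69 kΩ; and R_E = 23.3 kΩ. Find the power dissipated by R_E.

P ≈ 30.1 mW

Series current I = V_in/ΣR = 35.8/31.51 = 1.136 mA.
P(R_E) = I²·R_E = (1.136)² × 23.3 = 30.08 mW.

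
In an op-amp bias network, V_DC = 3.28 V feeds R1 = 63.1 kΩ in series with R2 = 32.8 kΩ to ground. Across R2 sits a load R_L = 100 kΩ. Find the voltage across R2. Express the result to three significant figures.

V_out ≈ 0.923 V

R2 ‖ R_L = (32.8 × 100)/(32.8 + 100) = 24.70 kΩ.
Voltage divider with the loaded lower leg: V_out = 3.28 × 24.70/(63.1 + 24.70) = 3.28 × 0.2813 = 0.9227 V.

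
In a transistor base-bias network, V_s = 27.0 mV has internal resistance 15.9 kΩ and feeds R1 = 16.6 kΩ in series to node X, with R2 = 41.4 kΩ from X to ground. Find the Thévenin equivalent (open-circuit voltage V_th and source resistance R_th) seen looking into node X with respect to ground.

R1' = 15.9 + 16.6 = 32.50 kΩ (source resistance + R1).
With X open, the divider is unloaded: V_th = 27.0 × 41.4/73.90 = 15.13 mV.
With V_s suppressed (replaced by a short), R_th = R1' ‖ R2 = (32.50 × 41.4)/(32.50 + 41.4) = 18.21 kΩ.

V_th ≈ 15.1 mV, R_th ≈ 18.2 kΩ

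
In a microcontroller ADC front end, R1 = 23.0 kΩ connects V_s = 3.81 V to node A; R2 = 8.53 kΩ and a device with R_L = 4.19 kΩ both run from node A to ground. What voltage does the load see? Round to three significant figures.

The load sits in parallel with R2, giving an effective lower resistance R2' = R2·R_L/(R2+R_L) = 2.810 kΩ.
Voltage divider with the loaded lower leg: V_out = 3.81 × 2.810/(23.0 + 2.810) = 3.81 × 0.1089 = 0.4148 V.

V_out ≈ 0.415 V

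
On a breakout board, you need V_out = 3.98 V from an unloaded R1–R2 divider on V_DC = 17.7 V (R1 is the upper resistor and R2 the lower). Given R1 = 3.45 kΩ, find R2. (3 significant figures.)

The divider ratio is R2/(R1+R2) = 3.98/17.7 = 0.2249.
So R2 = R1 · V_out/(V_DC − V_out) = 3.45 × 3.98/(17.7 − 3.98) = 3.45 × 0.2901 = 1.001 kΩ.

R2 ≈ 1.00 kΩ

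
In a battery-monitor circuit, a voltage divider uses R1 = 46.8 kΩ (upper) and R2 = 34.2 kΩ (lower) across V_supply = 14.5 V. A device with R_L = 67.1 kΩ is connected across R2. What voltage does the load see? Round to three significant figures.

V_out ≈ 4.73 V

The load sits in parallel with R2, giving an effective lower resistance R2' = R2·R_L/(R2+R_L) = 22.65 kΩ.
Now apply the divider: V_out = 14.5 × 0.3262 = 4.729 V.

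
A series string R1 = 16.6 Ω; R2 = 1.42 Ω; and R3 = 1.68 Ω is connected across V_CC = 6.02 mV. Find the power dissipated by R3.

Series current I = V_CC/ΣR = 6.02/19.70 = 0.3056 mA.
V(R3) = I·R = 0.5134 mV; P = V·I = 0.5134 × 0.3056 = 0.1569 µW.

P ≈ 0.157 µW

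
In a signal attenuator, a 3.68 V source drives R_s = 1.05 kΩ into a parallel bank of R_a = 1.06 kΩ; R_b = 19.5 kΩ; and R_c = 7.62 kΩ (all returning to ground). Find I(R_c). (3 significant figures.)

Parallel bank: R_p = 1/(1/1.06 + 1/19.5 + 1/7.62) = 0.8882 kΩ.
Node voltage V_A = V_s · R_p/(R_s + R_p) = 3.68 × 0.4583 = 1.686 V.
Branch current I = V_A/R_c = 1.686/7.62 = 0.2213 mA.

I ≈ 0.221 mA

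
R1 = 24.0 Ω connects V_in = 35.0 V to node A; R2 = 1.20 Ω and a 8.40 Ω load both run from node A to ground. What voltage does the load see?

V_out ≈ 1.47 V

First combine the lower leg with the load: R2 ‖ R_L = 1.050 Ω.
Voltage divider with the loaded lower leg: V_out = 35.0 × 1.050/(24.0 + 1.050) = 35.0 × 0.04192 = 1.467 V.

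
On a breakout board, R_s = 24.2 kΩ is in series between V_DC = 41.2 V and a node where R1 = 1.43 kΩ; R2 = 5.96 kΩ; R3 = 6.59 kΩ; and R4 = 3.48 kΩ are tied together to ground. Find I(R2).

I ≈ 0.212 mA

Combine the parallel branches: R_p = (1/1.43 + 1/5.96 + 1/6.59 + 1/3.48)⁻¹ = 0.7656 kΩ.
Node voltage V_A = V_DC · R_p/(R_s + R_p) = 41.2 × 0.03067 = 1.263 V.
Branch current I = V_A/R2 = 1.263/5.96 = 0.2120 mA.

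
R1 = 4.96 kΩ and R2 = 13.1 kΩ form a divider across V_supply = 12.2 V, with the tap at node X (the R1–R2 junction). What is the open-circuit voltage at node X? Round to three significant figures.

V_th is the unloaded tap voltage: V_supply · R2/(R1+R2) = 12.2 × 0.7254 = 8.849 V.

V_th ≈ 8.85 V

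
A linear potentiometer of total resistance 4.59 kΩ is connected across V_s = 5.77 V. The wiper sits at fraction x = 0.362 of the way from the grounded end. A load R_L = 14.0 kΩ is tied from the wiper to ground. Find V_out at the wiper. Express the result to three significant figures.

V_out ≈ 1.94 V

The pot divides into 2.928 kΩ above the wiper and 1.662 kΩ below.
Lower segment in parallel with the load: 1.662 ‖ 14.0 = 1.485 kΩ.
Then V_out = V_s · 1.485/(2.928 + 1.485) = 1.942 V.
(Unloaded: V_out = x·V_s = 2.09 V.)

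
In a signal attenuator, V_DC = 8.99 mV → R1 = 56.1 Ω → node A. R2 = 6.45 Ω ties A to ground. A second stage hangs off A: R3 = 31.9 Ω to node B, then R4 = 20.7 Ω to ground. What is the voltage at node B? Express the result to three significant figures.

Node A sees R2 in parallel with the series input of stage 2, R3 + R4 = 52.60 Ω.
Effective lower resistance at A: R2 ‖ 52.60 = 5.745 Ω.
First divider: V_A = V_DC · 5.745/(56.1 + 5.745) = 0.8352 mV.
Then the unloaded second divider: V_B = V_A × R4/(R3+R4) = 0.8352 × 0.3935 = 0.3287 mV.

V_B ≈ 0.329 mV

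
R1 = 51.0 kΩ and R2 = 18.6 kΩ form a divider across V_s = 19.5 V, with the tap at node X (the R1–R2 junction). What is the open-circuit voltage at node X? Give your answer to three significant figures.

V_th ≈ 5.21 V

Open-circuit (no load on X): V_th = V_s · R2/(R1 + R2) = 19.5 × 18.6/(51.00 + 18.6) = 5.211 V.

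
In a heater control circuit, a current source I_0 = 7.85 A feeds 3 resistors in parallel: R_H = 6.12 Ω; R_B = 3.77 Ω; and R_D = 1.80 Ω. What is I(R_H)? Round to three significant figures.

I ≈ 1.30 A

ΣG = 1/6.12 + 1/3.77 + 1/1.80 = 0.9842.
R_H takes the fraction G_k/ΣG = 0.1634/0.9842 = 0.1660, so I = 7.85 × 0.1660 = 1.303 A.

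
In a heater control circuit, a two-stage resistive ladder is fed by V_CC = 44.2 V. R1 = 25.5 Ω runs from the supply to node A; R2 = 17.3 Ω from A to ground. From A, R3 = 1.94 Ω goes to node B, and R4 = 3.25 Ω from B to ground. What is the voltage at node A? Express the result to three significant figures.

The second stage (R3 + R4 = 5.190 Ω) loads node A in parallel with R2.
Effective lower resistance at A: R2 ‖ 5.190 = 3.992 Ω.
V_A = 44.2 × 3.992/(25.5 + 3.992) = 5.983 V.

V_A ≈ 5.98 V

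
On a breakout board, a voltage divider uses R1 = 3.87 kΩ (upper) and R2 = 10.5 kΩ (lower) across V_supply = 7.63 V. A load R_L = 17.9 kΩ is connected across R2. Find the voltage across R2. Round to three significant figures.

V_out ≈ 4.81 V

The load sits in parallel with R2, giving an effective lower resistance R2' = R2·R_L/(R2+R_L) = 6.618 kΩ.
Voltage divider with the loaded lower leg: V_out = 7.63 × 6.618/(3.87 + 6.618) = 7.63 × 0.6310 = 4.815 V.
(Unloaded it would be 5.58 V; the load pulls it down.)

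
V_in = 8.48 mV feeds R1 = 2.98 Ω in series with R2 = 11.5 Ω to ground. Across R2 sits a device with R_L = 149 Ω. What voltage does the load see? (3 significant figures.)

The load sits in parallel with R2, giving an effective lower resistance R2' = R2·R_L/(R2+R_L) = 10.68 Ω.
Now apply the divider: V_out = 8.48 × 0.7818 = 6.630 mV.
(Unloaded it would be 6.73 mV; the load pulls it down.)

V_out ≈ 6.63 mV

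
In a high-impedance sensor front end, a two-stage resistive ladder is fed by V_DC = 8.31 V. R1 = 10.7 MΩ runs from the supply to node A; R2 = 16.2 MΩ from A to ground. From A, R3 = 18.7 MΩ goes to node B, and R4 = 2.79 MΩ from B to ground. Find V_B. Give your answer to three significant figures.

Node A sees R2 in parallel with the series input of stage 2, R3 + R4 = 21.49 MΩ.
R2 ‖ (R3+R4) = 9.237 MΩ.
So V_A = 8.31 × 0.4633 = 3.850 V.
V_B = V_A × 0.1298 = 0.4998 V.

V_B ≈ 0.500 V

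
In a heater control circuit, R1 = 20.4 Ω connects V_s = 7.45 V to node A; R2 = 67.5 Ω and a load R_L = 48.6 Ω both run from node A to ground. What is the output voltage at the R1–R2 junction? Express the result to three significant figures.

V_out ≈ 4.33 V

R2 ‖ R_L = (67.5 × 48.6)/(67.5 + 48.6) = 28.26 Ω.
Voltage divider with the loaded lower leg: V_out = 7.45 × 28.26/(20.4 + 28.26) = 7.45 × 0.5807 = 4.326 V.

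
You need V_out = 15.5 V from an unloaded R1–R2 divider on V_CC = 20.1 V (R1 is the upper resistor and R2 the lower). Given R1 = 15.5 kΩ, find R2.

The divider ratio is R2/(R1+R2) = 15.5/20.1 = 0.7711.
Rearranging, R2 = R1·k/(1−k) = 15.5 × 3.370 = 52.23 kΩ.

R2 ≈ 52.2 kΩ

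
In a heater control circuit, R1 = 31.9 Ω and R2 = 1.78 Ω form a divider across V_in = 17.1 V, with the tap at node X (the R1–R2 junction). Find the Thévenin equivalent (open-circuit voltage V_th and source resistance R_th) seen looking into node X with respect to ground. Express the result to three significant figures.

V_th is the unloaded tap voltage: V_in · R2/(R1+R2) = 17.1 × 0.05285 = 0.9037 V.
Looking into X with the source shorted: R_th = R1·R2/(R1+R2) = 31.90 × 1.78/33.68 = 1.686 Ω.

V_th ≈ 0.904 V, R_th ≈ 1.69 Ω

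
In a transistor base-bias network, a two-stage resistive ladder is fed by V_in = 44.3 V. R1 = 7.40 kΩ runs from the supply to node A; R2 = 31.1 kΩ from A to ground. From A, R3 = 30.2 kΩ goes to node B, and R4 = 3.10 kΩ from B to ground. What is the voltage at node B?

Node A sees R2 in parallel with the series input of stage 2, R3 + R4 = 33.30 kΩ.
Effective lower resistance at A: R2 ‖ 33.30 = 16.08 kΩ.
So V_A = 44.3 × 0.6849 = 30.34 V.
Then the unloaded second divider: V_B = V_A × R4/(R3+R4) = 30.34 × 0.09309 = 2.824 V.

V_B ≈ 2.82 V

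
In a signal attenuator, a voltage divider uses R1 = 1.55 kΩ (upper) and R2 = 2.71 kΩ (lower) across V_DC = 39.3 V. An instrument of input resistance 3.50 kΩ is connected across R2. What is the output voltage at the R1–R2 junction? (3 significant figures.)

R2 ‖ R_L = (2.71 × 3.50)/(2.71 + 3.50) = 1.527 kΩ.
Then V_out = V_DC · R2'/(R1 + R2') = 39.3 × 1.527/3.077 = 19.51 V.

V_out ≈ 19.5 V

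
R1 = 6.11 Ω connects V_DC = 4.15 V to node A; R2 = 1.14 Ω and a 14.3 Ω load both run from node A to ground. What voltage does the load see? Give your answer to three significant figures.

V_out ≈ 0.611 V

First combine the lower leg with the load: R2 ‖ R_L = 1.056 Ω.
Voltage divider with the loaded lower leg: V_out = 4.15 × 1.056/(6.11 + 1.056) = 4.15 × 0.1473 = 0.6115 V.
(Unloaded it would be 0.653 V; the load pulls it down.)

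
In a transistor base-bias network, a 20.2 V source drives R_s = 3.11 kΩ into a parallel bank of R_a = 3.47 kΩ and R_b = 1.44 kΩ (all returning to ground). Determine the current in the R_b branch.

Combine the parallel branches: R_p = (1/3.47 + 1/1.44)⁻¹ = 1.018 kΩ.
V_A = 20.2 × 1.018/4.128 = 4.980 V.
Branch current I = V_A/R_b = 4.980/1.44 = 3.459 mA.
(Equivalently: I_total = 4.894 mA, then current-divider fraction G_k/ΣG = 0.7067.)

I ≈ 3.46 mA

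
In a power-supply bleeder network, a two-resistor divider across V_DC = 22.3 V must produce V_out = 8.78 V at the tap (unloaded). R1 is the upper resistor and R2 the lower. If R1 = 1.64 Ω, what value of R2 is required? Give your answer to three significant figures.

V_out/V_DC = R2/(R1+R2) = 0.3937.
So R2 = R1 · V_out/(V_DC − V_out) = 1.64 × 8.78/(22.3 − 8.78) = 1.64 × 0.6494 = 1.065 Ω.

R2 ≈ 1.07 Ω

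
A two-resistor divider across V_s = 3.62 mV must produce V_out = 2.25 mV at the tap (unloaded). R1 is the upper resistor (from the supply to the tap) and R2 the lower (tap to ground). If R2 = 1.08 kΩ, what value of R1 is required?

The divider ratio is R2/(R1+R2) = 2.25/3.62 = 0.6215.
So R1 = R2 · (V_s/V_out − 1) = 1.08 × (3.62/2.25 − 1) = 1.08 × 0.6089 = 0.6576 kΩ.

R1 ≈ 0.658 kΩ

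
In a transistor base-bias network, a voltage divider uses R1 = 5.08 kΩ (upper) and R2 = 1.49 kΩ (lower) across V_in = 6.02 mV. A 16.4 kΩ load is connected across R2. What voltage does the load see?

V_out ≈ 1.28 mV

The load sits in parallel with R2, giving an effective lower resistance R2' = R2·R_L/(R2+R_L) = 1.366 kΩ.
Then V_out = V_in · R2'/(R1 + R2') = 6.02 × 1.366/6.446 = 1.276 mV.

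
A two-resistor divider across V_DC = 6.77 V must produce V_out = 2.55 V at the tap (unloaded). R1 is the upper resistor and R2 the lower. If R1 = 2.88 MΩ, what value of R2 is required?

R2 ≈ 1.74 MΩ

Required fraction k = V_out/V_DC = 0.3767.
Rearranging, R2 = R1·k/(1−k) = 2.88 × 0.6043 = 1.740 MΩ.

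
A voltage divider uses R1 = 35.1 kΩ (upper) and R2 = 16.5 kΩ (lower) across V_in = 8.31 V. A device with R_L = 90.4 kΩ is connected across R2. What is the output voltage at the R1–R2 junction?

V_out ≈ 2.36 V

The load sits in parallel with R2, giving an effective lower resistance R2' = R2·R_L/(R2+R_L) = 13.95 kΩ.
Then V_out = V_in · R2'/(R1 + R2') = 8.31 × 13.95/49.05 = 2.364 V.
(Unloaded it would be 2.66 V; the load pulls it down.)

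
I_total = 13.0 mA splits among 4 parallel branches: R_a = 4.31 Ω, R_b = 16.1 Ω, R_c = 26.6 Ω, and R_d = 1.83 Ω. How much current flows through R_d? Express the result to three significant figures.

ΣG = 1/4.31 + 1/16.1 + 1/26.6 + 1/1.83 = 0.8782.
By the current-divider rule, I = I_total · G_k/ΣG = 13.0 × 0.6223 = 8.089 mA.

I ≈ 8.09 mA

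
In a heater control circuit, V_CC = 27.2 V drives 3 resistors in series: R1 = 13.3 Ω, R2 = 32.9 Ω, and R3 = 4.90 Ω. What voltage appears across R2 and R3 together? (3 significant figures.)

ΣR = 13.3 + 32.9 + 4.90 = 51.10 Ω.
R_{R2..R3} = 32.9 + 4.90 = 37.80 Ω.
V = V_CC · R/ΣR = 27.2 × 0.7397 = 20.12 V.

V ≈ 20.1 V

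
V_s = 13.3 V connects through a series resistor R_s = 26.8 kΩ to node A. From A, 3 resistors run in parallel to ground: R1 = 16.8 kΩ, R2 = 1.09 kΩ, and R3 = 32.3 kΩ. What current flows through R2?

I ≈ 0.436 mA

Parallel bank: R_p = 1/(1/16.8 + 1/1.09 + 1/32.3) = 0.9921 kΩ.
V_A = 13.3 × 0.9921/27.79 = 0.4748 V.
I(R2) = V_A / R2 = 0.4748/1.09 = 0.4356 mA.
(Check via current divider: I_total = 0.4786 mA; share G_k/ΣG = 0.9102 → same result.)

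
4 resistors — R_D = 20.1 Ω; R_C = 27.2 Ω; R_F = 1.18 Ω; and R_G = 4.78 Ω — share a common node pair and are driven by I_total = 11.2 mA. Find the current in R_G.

Conductances: ΣG = 1/20.1 + 1/27.2 + 1/1.18 + 1/4.78 = 1.143 (1/Ω).
R_G takes the fraction G_k/ΣG = 0.2092/1.143 = 0.1830, so I = 11.2 × 0.1830 = 2.050 mA.

I ≈ 2.05 mA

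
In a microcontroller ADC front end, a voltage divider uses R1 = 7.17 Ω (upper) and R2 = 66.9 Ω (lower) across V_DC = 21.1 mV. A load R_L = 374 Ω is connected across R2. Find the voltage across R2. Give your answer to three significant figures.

V_out ≈ 18.7 mV

The load sits in parallel with R2, giving an effective lower resistance R2' = R2·R_L/(R2+R_L) = 56.75 Ω.
Now apply the divider: V_out = 21.1 × 0.8878 = 18.73 mV.
(Unloaded it would be 19.1 mV; the load pulls it down.)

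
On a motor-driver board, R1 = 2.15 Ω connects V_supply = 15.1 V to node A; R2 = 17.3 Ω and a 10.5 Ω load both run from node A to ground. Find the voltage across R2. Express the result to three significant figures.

The load sits in parallel with R2, giving an effective lower resistance R2' = R2·R_L/(R2+R_L) = 6.534 Ω.
Then V_out = V_supply · R2'/(R1 + R2') = 15.1 × 6.534/8.684 = 11.36 V.
(Unloaded it would be 13.4 V; the load pulls it down.)

V_out ≈ 11.4 V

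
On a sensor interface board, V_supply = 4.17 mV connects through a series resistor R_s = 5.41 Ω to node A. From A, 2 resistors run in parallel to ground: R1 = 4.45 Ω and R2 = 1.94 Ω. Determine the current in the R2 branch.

I ≈ 0.430 mA

Parallel bank: R_p = 1/(1/4.45 + 1/1.94) = 1.351 Ω.
V_A = 4.17 × 1.351/6.761 = 0.8333 mV.
I(R2) = V_A / R2 = 0.8333/1.94 = 0.4295 mA.
(Check via current divider: I_total = 0.6168 mA; share G_k/ΣG = 0.6964 → same result.)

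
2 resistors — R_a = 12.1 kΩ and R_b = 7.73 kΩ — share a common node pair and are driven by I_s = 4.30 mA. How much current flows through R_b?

I ≈ 2.62 mA

With just two branches, the current splits inversely with resistance.
So I = 4.30 × 12.1/19.83 = 2.624 mA.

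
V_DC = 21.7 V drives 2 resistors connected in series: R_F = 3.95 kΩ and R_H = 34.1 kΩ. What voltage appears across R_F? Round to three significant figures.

Total series resistance ΣR = 3.95 + 34.1 = 38.05 kΩ.
By the voltage-divider rule, V = 21.7 × 3.950/38.05 = 2.253 V.

V ≈ 2.25 V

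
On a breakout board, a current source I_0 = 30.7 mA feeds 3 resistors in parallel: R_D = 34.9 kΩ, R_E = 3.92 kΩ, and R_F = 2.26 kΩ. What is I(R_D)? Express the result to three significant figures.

ΣG = 1/34.9 + 1/3.92 + 1/2.26 = 0.7262.
Current divider: I(R_D) = I_0 · G_k/ΣG = 30.7 × (0.02865/0.7262) = 30.7 × 0.03945 = 1.211 mA.

I ≈ 1.21 mA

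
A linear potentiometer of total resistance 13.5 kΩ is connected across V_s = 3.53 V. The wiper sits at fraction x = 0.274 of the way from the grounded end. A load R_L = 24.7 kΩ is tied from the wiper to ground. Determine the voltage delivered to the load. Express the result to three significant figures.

Lower segment x·R_p = 3.699 kΩ; upper segment (1−x)·R_p = 9.801 kΩ.
Lower segment in parallel with the load: 3.699 ‖ 24.7 = 3.217 kΩ.
Loaded-divider output: V_out = 3.53 × 0.2471 = 0.8724 V.
(Unloaded: V_out = x·V_s = 0.967 V.)

V_out ≈ 0.872 V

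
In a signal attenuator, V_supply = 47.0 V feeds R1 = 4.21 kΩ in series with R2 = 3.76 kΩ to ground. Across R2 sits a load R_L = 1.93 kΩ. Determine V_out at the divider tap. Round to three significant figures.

The load sits in parallel with R2, giving an effective lower resistance R2' = R2·R_L/(R2+R_L) = 1.275 kΩ.
Then V_out = V_supply · R2'/(R1 + R2') = 47.0 × 1.275/5.485 = 10.93 V.
(Unloaded it would be 22.2 V; the load pulls it down.)

V_out ≈ 10.9 V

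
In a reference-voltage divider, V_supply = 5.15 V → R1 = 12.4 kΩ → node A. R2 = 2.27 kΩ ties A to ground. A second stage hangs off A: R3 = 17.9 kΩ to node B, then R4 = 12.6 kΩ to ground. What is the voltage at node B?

Looking into the second stage from A: R3 + R4 = 30.50 kΩ appears in parallel with R2.
Effective lower resistance at A: R2 ‖ 30.50 = 2.113 kΩ.
First divider: V_A = V_supply · 2.113/(12.4 + 2.113) = 0.7497 V.
Then the unloaded second divider: V_B = V_A × R4/(R3+R4) = 0.7497 × 0.4131 = 0.3097 V.

V_B ≈ 0.310 V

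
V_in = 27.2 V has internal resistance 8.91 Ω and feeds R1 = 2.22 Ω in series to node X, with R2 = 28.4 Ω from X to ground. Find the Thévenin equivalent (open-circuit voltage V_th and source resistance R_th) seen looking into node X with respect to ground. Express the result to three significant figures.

V_th ≈ 19.5 V, R_th ≈ 8.00 Ω

R1' = 8.91 + 2.22 = 11.13 Ω (source resistance + R1).
Open-circuit (no load on X): V_th = V_in · R2/(R1' + R2) = 27.2 × 28.4/(11.13 + 28.4) = 19.54 V.
Zeroing V_in shorts the top of R1' to ground, so R_th = R1' ‖ R2 = 7.996 Ω.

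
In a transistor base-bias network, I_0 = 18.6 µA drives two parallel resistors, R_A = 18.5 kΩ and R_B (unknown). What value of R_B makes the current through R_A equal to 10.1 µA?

In a two-way split, I_A/I_0 = R_B/(R_A + R_B).
10.1/18.6 = R_B/(R_A + R_B) → R_B = R_A · (0.5430)/(1 − 0.5430) = 18.5 × 1.188 = 21.98 kΩ.

R_B ≈ 22.0 kΩ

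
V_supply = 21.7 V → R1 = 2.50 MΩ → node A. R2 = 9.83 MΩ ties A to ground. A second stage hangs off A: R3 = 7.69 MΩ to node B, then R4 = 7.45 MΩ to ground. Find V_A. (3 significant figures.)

The second stage (R3 + R4 = 15.14 MΩ) loads node A in parallel with R2.
R2 ‖ (R3+R4) = 5.960 MΩ.
V_A = 21.7 × 5.960/(2.50 + 5.960) = 15.29 V.

V_A ≈ 15.3 V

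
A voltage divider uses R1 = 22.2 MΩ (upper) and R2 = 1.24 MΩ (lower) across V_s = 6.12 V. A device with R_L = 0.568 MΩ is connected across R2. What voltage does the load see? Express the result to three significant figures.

R2 ‖ R_L = (1.24 × 0.568)/(1.24 + 0.568) = 0.3896 MΩ.
Then V_out = V_s · R2'/(R1 + R2') = 6.12 × 0.3896/22.59 = 0.1055 V.
(Unloaded it would be 0.324 V; the load pulls it down.)

V_out ≈ 0.106 V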